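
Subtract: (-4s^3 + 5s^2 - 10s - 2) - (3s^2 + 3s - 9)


Distribute the minus sign:
  (-4s^3 + 5s^2 - 10s - 2)
- (3s^2 + 3s - 9)
Negate second polynomial: -3s^2 - 3s + 9
Add: -4s^3 + 2s^2 - 13s + 7


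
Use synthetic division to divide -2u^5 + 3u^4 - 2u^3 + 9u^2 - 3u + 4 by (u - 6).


Synthetic division with c = 6. Coefficients: -2, 3, -2, 9, -3, 4
Bring down -2.
  -2 * 6 = -12; -12 + 3 = -9
  -9 * 6 = -54; -54 - 2 = -56
  -56 * 6 = -336; -336 + 9 = -327
  -327 * 6 = -1962; -1962 - 3 = -1965
  -1965 * 6 = -11790; -11790 + 4 = -11786
Quotient: -2u^4 - 9u^3 - 56u^2 - 327u - 1965, Remainder: -11786


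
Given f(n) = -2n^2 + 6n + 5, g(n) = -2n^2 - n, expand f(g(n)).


Substitute g(n) into f:
f(g(n)) = -2*(-2n^2 - n)^2 + 6*(-2n^2 - n) + 5
(-2n^2 - n)^2 = 4n^4 + 4n^3 + n^2
Expand and combine: -8n^4 - 8n^3 - 14n^2 - 6n + 5


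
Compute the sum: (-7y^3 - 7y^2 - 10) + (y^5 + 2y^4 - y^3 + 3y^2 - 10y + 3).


Align terms by degree and add:
  -7y^3 - 7y^2 - 10
+ y^5 + 2y^4 - y^3 + 3y^2 - 10y + 3
= y^5 + 2y^4 - 8y^3 - 4y^2 - 10y - 7


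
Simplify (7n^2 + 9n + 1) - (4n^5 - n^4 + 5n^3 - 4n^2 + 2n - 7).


Distribute the minus sign:
  (7n^2 + 9n + 1)
- (4n^5 - n^4 + 5n^3 - 4n^2 + 2n - 7)
Negate second polynomial: -4n^5 + n^4 - 5n^3 + 4n^2 - 2n + 7
Add: -4n^5 + n^4 - 5n^3 + 11n^2 + 7n + 8


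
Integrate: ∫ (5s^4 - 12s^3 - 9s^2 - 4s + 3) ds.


Reverse power rule on each term:
  ∫ 5s^4 ds = s^5
  ∫ -12s^3 ds = -3s^4
  ∫ -9s^2 ds = -3s^3
  ∫ -4s ds = -2s^2
  ∫ 3 ds = 3s
F(s) = s^5 - 3s^4 - 3s^3 - 2s^2 + 3s + C


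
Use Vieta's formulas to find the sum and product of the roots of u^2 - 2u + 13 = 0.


For au^2+bu+c=0: sum = -b/a, product = c/a.
a=1, b=-2, c=13
Sum = -(-2)/1 = 2
Product = (13)/1 = 13


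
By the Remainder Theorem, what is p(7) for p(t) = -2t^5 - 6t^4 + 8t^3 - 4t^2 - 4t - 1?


By the Remainder Theorem, the remainder equals p(7):
  -2*(7)^5 = -33614
  -6*(7)^4 = -14406
  8*(7)^3 = 2744
  -4*(7)^2 = -196
  -4*(7)^1 = -28
  constant: -1
Sum: -33614 - 14406 + 2744 - 196 - 28 - 1 = -45501


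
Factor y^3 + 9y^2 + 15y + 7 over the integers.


Try integer roots (divisors of 7). y=-1: p(-1)=0.
Divide out (y + 1): quotient is y^2 + 8y + 7.
Factor the quadratic: (y + 7)(y + 1)
Result: (y + 1)(y + 7)(y + 1)


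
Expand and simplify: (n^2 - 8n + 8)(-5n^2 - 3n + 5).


Distribute each term of the first polynomial:
  (n^2)(-5n^2 - 3n + 5) = -5n^4 - 3n^3 + 5n^2
  (-8n)(-5n^2 - 3n + 5) = 40n^3 + 24n^2 - 40n
  (8)(-5n^2 - 3n + 5) = -40n^2 - 24n + 40
Sum: -5n^4 + 37n^3 - 11n^2 - 64n + 40


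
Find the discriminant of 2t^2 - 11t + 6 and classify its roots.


D = b^2 - 4ac = (-11)^2 - 4(2)(6) = 121 - 48 = 73
Since D > 0: two distinct irrational roots


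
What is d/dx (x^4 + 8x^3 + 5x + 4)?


Apply the power rule term by term:
  d/dx(x^4) = 4x^3
  d/dx(8x^3) = 24x^2
  d/dx(5x) = 5
  d/dx(4) = 0
p'(x) = 4x^3 + 24x^2 + 5


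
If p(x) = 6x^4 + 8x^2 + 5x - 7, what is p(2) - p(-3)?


p(2) = 131
p(-3) = 536
p(2) - p(-3) = 131 - 536 = -405


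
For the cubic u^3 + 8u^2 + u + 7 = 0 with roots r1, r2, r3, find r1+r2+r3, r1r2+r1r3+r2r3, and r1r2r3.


Monic cubic u^3+bu^2+cu+d=0: sum=-b, pairwise sum=c, product=-d.
b=8, c=1, d=7
r1+r2+r3 = -8
r1r2+r1r3+r2r3 = 1
r1r2r3 = -7


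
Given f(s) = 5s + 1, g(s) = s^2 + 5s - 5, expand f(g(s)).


Substitute g(s) into f:
f(g(s)) = 5*(s^2 + 5s - 5) + 1
Expand and combine: 5s^2 + 25s - 24


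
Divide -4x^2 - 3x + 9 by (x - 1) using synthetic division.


Synthetic division with c = 1. Coefficients: -4, -3, 9
Bring down -4.
  -4 * 1 = -4; -4 - 3 = -7
  -7 * 1 = -7; -7 + 9 = 2
Quotient: -4x - 7, Remainder: 2


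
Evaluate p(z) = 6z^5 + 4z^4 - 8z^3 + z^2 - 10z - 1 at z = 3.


Using direct substitution:
  6 * (3)^5 = 1458
  4 * (3)^4 = 324
  -8 * (3)^3 = -216
  1 * (3)^2 = 9
  -10 * (3)^1 = -30
  constant: -1
Sum = 1458 + 324 - 216 + 9 - 30 - 1 = 1544


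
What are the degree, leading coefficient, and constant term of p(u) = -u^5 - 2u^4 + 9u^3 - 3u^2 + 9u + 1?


Highest power of u is 5, with coefficient -1. Constant term is 1.
Degree = 5, leading coefficient = -1, constant term = 1


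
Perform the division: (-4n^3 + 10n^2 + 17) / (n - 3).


(-4n^3 + 10n^2 + 17) / (n - 3)
Step 1: -4n^2 * (n - 3) = -4n^3 + 12n^2; subtract.
Step 2: -2n * (n - 3) = -2n^2 + 6n; subtract.
Step 3: -6 * (n - 3) = -6n + 18; subtract.
Quotient: -4n^2 - 2n - 6, Remainder: -1


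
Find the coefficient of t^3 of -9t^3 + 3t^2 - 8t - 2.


Read off the coefficient of t^3: -9


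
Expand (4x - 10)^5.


Expand (4x - 10)^5 by repeated multiplication:
  (4x - 10)^2 = 16x^2 - 80x + 100
  (4x - 10)^3 = 64x^3 - 480x^2 + 1200x - 1000
  (4x - 10)^4 = 256x^4 - 2560x^3 + 9600x^2 - 16000x + 10000
= 1024x^5 - 12800x^4 + 64000x^3 - 160000x^2 + 200000x - 100000


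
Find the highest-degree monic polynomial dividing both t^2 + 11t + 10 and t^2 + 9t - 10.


Factor each:
  t^2 + 11t + 10 = (t + 10)(t + 1)
  t^2 + 9t - 10 = (t + 10)(t - 1)
Common monic factor: t + 10


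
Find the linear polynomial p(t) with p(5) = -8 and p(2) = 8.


p(t) = mt + b. Using p(5)=-8, p(2)=8:
m = (-8 - 8)/(5 - 2) = -16/3 = -16/3
b = -8 - m*(5) = -8 + 80/3 = 56/3
p(t) = -(16/3)t + (56/3)


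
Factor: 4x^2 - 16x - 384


Roots satisfy r1 + r2 = -b/a = 4 and r1*r2 = c/a = -96.
So r1 = 12, r2 = -8.
4x^2 - 16x - 384 = 4(x - r1)(x - r2) = 4(x - 12)(x + 8)


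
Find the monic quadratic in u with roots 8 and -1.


p(u) = (u - 8)(u + 1)
Expand: u^2 - 7u - 8


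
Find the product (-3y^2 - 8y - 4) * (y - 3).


Distribute each term of the first polynomial:
  (-3y^2)(y - 3) = -3y^3 + 9y^2
  (-8y)(y - 3) = -8y^2 + 24y
  (-4)(y - 3) = -4y + 12
Sum: -3y^3 + y^2 + 20y + 12


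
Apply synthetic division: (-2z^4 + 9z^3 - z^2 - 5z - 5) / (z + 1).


Synthetic division with c = -1. Coefficients: -2, 9, -1, -5, -5
Bring down -2.
  -2 * -1 = 2; 2 + 9 = 11
  11 * -1 = -11; -11 - 1 = -12
  -12 * -1 = 12; 12 - 5 = 7
  7 * -1 = -7; -7 - 5 = -12
Quotient: -2z^3 + 11z^2 - 12z + 7, Remainder: -12


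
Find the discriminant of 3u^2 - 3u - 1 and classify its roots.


D = b^2 - 4ac = (-3)^2 - 4(3)(-1) = 9 + 12 = 21
Since D > 0: two distinct irrational roots


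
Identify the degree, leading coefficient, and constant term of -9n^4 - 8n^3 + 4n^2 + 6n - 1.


Highest power of n is 4, with coefficient -9. Constant term is -1.
Degree = 4, leading coefficient = -9, constant term = -1


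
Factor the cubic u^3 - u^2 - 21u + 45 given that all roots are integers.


Try integer roots (divisors of 45). u=3: p(3)=0.
Divide out (u - 3): quotient is u^2 + 2u - 15.
Factor the quadratic: (u + 5)(u - 3)
Result: (u - 3)(u + 5)(u - 3)


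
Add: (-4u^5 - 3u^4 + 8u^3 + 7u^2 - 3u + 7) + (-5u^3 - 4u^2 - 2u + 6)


Align terms by degree and add:
  -4u^5 - 3u^4 + 8u^3 + 7u^2 - 3u + 7
  -5u^3 - 4u^2 - 2u + 6
= -4u^5 - 3u^4 + 3u^3 + 3u^2 - 5u + 13


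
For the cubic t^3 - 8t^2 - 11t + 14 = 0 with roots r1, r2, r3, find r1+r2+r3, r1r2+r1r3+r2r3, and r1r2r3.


Monic cubic t^3+bt^2+ct+d=0: sum=-b, pairwise sum=c, product=-d.
b=-8, c=-11, d=14
r1+r2+r3 = 8
r1r2+r1r3+r2r3 = -11
r1r2r3 = -14


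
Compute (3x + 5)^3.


Expand (3x + 5)^3 by repeated multiplication:
  (3x + 5)^2 = 9x^2 + 30x + 25
= 27x^3 + 135x^2 + 225x + 125


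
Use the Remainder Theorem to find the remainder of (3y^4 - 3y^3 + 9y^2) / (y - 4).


By the Remainder Theorem, the remainder equals p(4):
  3*(4)^4 = 768
  -3*(4)^3 = -192
  9*(4)^2 = 144
  0*(4)^1 = 0
  constant: 0
Sum: 768 - 192 + 144 + 0 + 0 = 720


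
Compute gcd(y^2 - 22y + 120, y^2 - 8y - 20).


Factor each:
  y^2 - 22y + 120 = (y - 10)(y - 12)
  y^2 - 8y - 20 = (y - 10)(y + 2)
Common monic factor: y - 10


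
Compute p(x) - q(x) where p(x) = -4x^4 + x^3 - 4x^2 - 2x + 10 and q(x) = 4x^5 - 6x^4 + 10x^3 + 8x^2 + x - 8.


Distribute the minus sign:
  (-4x^4 + x^3 - 4x^2 - 2x + 10)
- (4x^5 - 6x^4 + 10x^3 + 8x^2 + x - 8)
Negate second polynomial: -4x^5 + 6x^4 - 10x^3 - 8x^2 - x + 8
Add: -4x^5 + 2x^4 - 9x^3 - 12x^2 - 3x + 18


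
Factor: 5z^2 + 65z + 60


Roots satisfy r1 + r2 = -b/a = -13 and r1*r2 = c/a = 12.
So r1 = -1, r2 = -12.
5z^2 + 65z + 60 = 5(z - r1)(z - r2) = 5(z + 1)(z + 12)


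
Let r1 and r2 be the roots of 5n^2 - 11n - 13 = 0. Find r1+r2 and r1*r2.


For an^2+bn+c=0: sum = -b/a, product = c/a.
a=5, b=-11, c=-13
Sum = -(-11)/5 = 11/5
Product = (-13)/5 = -13/5


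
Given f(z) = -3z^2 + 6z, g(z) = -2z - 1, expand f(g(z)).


Substitute g(z) into f:
f(g(z)) = -3*(-2z - 1)^2 + 6*(-2z - 1)
(-2z - 1)^2 = 4z^2 + 4z + 1
Expand and combine: -12z^2 - 24z - 9


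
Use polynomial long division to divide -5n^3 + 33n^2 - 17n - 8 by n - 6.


(-5n^3 + 33n^2 - 17n - 8) / (n - 6)
Step 1: -5n^2 * (n - 6) = -5n^3 + 30n^2; subtract.
Step 2: 3n * (n - 6) = 3n^2 - 18n; subtract.
Step 3: 1 * (n - 6) = n - 6; subtract.
Quotient: -5n^2 + 3n + 1, Remainder: -2


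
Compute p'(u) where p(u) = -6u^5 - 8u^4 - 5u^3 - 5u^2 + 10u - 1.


Apply the power rule term by term:
  d/du(-6u^5) = -30u^4
  d/du(-8u^4) = -32u^3
  d/du(-5u^3) = -15u^2
  d/du(-5u^2) = -10u
  d/du(10u) = 10
  d/du(-1) = 0
p'(u) = -30u^4 - 32u^3 - 15u^2 - 10u + 10


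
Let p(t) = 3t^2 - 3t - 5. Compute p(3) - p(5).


p(3) = 13
p(5) = 55
p(3) - p(5) = 13 - 55 = -42


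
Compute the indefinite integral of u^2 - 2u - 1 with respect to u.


Reverse power rule on each term:
  ∫ u^2 du = (1/3)u^3
  ∫ -2u du = -u^2
  ∫ -1 du = -u
F(u) = (1/3)u^3 - u^2 - u + C


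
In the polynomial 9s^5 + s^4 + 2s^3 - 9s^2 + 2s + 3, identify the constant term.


Read off the constant term: 3


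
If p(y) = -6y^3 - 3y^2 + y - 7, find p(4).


Using direct substitution:
  -6 * (4)^3 = -384
  -3 * (4)^2 = -48
  1 * (4)^1 = 4
  constant: -7
Sum = -384 - 48 + 4 - 7 = -435


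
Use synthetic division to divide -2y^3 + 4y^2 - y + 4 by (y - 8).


Synthetic division with c = 8. Coefficients: -2, 4, -1, 4
Bring down -2.
  -2 * 8 = -16; -16 + 4 = -12
  -12 * 8 = -96; -96 - 1 = -97
  -97 * 8 = -776; -776 + 4 = -772
Quotient: -2y^2 - 12y - 97, Remainder: -772


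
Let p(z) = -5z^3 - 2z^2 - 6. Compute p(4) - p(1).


p(4) = -358
p(1) = -13
p(4) - p(1) = -358 + 13 = -345


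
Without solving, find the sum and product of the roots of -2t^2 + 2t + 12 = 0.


For at^2+bt+c=0: sum = -b/a, product = c/a.
a=-2, b=2, c=12
Sum = -(2)/-2 = 1
Product = (12)/-2 = -6


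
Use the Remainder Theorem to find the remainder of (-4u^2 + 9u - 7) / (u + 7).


By the Remainder Theorem, the remainder equals p(-7):
  -4*(-7)^2 = -196
  9*(-7)^1 = -63
  constant: -7
Sum: -196 - 63 - 7 = -266


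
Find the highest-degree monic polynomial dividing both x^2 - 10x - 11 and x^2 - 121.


Factor each:
  x^2 - 10x - 11 = (x - 11)(x + 1)
  x^2 - 121 = (x - 11)(x + 11)
Common monic factor: x - 11


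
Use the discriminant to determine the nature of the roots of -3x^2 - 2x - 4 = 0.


D = b^2 - 4ac = (-2)^2 - 4(-3)(-4) = 4 - 48 = -44
Since D < 0: two complex conjugate roots (no real roots)


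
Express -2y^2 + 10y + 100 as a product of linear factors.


Roots satisfy r1 + r2 = -b/a = 5 and r1*r2 = c/a = -50.
So r1 = 10, r2 = -5.
-2y^2 + 10y + 100 = -2(y - r1)(y - r2) = -2(y - 10)(y + 5)


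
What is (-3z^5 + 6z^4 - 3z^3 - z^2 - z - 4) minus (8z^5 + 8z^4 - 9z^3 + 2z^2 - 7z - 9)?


Distribute the minus sign:
  (-3z^5 + 6z^4 - 3z^3 - z^2 - z - 4)
- (8z^5 + 8z^4 - 9z^3 + 2z^2 - 7z - 9)
Negate second polynomial: -8z^5 - 8z^4 + 9z^3 - 2z^2 + 7z + 9
Add: -11z^5 - 2z^4 + 6z^3 - 3z^2 + 6z + 5


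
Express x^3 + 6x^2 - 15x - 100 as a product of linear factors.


Try integer roots (divisors of -100). x=-5: p(-5)=0.
Divide out (x + 5): quotient is x^2 + x - 20.
Factor the quadratic: (x - 4)(x + 5)
Result: (x + 5)(x - 4)(x + 5)


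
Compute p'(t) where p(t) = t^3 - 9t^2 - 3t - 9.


Apply the power rule term by term:
  d/dt(t^3) = 3t^2
  d/dt(-9t^2) = -18t
  d/dt(-3t) = -3
  d/dt(-9) = 0
p'(t) = 3t^2 - 18t - 3


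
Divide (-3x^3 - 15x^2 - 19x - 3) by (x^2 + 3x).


(-3x^3 - 15x^2 - 19x - 3) / (x^2 + 3x)
Step 1: -3x * (x^2 + 3x) = -3x^3 - 9x^2; subtract.
Step 2: -6 * (x^2 + 3x) = -6x^2 - 18x; subtract.
Quotient: -3x - 6, Remainder: -x - 3


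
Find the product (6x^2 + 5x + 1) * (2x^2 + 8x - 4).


Distribute each term of the first polynomial:
  (6x^2)(2x^2 + 8x - 4) = 12x^4 + 48x^3 - 24x^2
  (5x)(2x^2 + 8x - 4) = 10x^3 + 40x^2 - 20x
  (1)(2x^2 + 8x - 4) = 2x^2 + 8x - 4
Sum: 12x^4 + 58x^3 + 18x^2 - 12x - 4


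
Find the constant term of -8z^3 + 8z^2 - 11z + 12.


Read off the constant term: 12


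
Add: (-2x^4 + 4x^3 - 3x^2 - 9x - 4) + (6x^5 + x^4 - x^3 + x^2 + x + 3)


Align terms by degree and add:
  -2x^4 + 4x^3 - 3x^2 - 9x - 4
+ 6x^5 + x^4 - x^3 + x^2 + x + 3
= 6x^5 - x^4 + 3x^3 - 2x^2 - 8x - 1


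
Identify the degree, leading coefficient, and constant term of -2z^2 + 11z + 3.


Highest power of z is 2, with coefficient -2. Constant term is 3.
Degree = 2, leading coefficient = -2, constant term = 3


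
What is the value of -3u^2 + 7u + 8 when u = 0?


Using direct substitution:
  -3 * (0)^2 = 0
  7 * (0)^1 = 0
  constant: 8
Sum = 0 + 0 + 8 = 8


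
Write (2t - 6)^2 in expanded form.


Expand (2t - 6)^2 by repeated multiplication:
= 4t^2 - 24t + 36


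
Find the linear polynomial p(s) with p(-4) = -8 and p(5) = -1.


p(s) = ms + b. Using p(-4)=-8, p(5)=-1:
m = (-8 + 1)/(-4 - 5) = -7/-9 = 7/9
b = -8 - m*(-4) = -8 + 28/9 = -44/9
p(s) = (7/9)s - (44/9)


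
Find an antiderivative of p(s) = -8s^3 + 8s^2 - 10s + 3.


Reverse power rule on each term:
  ∫ -8s^3 ds = -2s^4
  ∫ 8s^2 ds = (8/3)s^3
  ∫ -10s ds = -5s^2
  ∫ 3 ds = 3s
F(s) = -2s^4 + (8/3)s^3 - 5s^2 + 3s + C


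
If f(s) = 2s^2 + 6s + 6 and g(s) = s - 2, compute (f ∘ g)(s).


Substitute g(s) into f:
f(g(s)) = 2*(s - 2)^2 + 6*(s - 2) + 6
(s - 2)^2 = s^2 - 4s + 4
Expand and combine: 2s^2 - 2s + 2


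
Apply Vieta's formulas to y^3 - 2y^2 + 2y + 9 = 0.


Monic cubic y^3+by^2+cy+d=0: sum=-b, pairwise sum=c, product=-d.
b=-2, c=2, d=9
r1+r2+r3 = 2
r1r2+r1r3+r2r3 = 2
r1r2r3 = -9


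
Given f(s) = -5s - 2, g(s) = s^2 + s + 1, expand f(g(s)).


Substitute g(s) into f:
f(g(s)) = -5*(s^2 + s + 1) + (-2)
Expand and combine: -5s^2 - 5s - 7


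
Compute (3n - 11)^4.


Expand (3n - 11)^4 by repeated multiplication:
  (3n - 11)^2 = 9n^2 - 66n + 121
  (3n - 11)^3 = 27n^3 - 297n^2 + 1089n - 1331
= 81n^4 - 1188n^3 + 6534n^2 - 15972n + 14641


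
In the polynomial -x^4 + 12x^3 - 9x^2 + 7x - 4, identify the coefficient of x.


Read off the coefficient of x: 7


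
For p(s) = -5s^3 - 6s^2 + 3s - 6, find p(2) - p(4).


p(2) = -64
p(4) = -410
p(2) - p(4) = -64 + 410 = 346


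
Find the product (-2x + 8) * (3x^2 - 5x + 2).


Distribute each term of the first polynomial:
  (-2x)(3x^2 - 5x + 2) = -6x^3 + 10x^2 - 4x
  (8)(3x^2 - 5x + 2) = 24x^2 - 40x + 16
Sum: -6x^3 + 34x^2 - 44x + 16


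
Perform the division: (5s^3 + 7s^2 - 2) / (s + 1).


(5s^3 + 7s^2 - 2) / (s + 1)
Step 1: 5s^2 * (s + 1) = 5s^3 + 5s^2; subtract.
Step 2: 2s * (s + 1) = 2s^2 + 2s; subtract.
Step 3: -2 * (s + 1) = -2s - 2; subtract.
Quotient: 5s^2 + 2s - 2, Remainder: 0


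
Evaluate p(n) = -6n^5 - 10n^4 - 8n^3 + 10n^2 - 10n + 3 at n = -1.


Using direct substitution:
  -6 * (-1)^5 = 6
  -10 * (-1)^4 = -10
  -8 * (-1)^3 = 8
  10 * (-1)^2 = 10
  -10 * (-1)^1 = 10
  constant: 3
Sum = 6 - 10 + 8 + 10 + 10 + 3 = 27


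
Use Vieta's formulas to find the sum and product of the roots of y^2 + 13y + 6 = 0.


For ay^2+by+c=0: sum = -b/a, product = c/a.
a=1, b=13, c=6
Sum = -(13)/1 = -13
Product = (6)/1 = 6


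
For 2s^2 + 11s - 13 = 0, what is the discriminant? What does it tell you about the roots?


D = b^2 - 4ac = (11)^2 - 4(2)(-13) = 121 + 104 = 225
Since D > 0: two distinct rational roots


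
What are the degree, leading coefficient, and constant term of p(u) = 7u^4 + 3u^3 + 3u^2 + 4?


Highest power of u is 4, with coefficient 7. Constant term is 4.
Degree = 4, leading coefficient = 7, constant term = 4


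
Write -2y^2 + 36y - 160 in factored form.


Roots satisfy r1 + r2 = -b/a = 18 and r1*r2 = c/a = 80.
So r1 = 8, r2 = 10.
-2y^2 + 36y - 160 = -2(y - r1)(y - r2) = -2(y - 8)(y - 10)


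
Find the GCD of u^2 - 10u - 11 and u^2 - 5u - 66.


Factor each:
  u^2 - 10u - 11 = (u - 11)(u + 1)
  u^2 - 5u - 66 = (u - 11)(u + 6)
Common monic factor: u - 11


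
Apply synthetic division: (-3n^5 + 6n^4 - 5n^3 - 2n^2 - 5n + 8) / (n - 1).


Synthetic division with c = 1. Coefficients: -3, 6, -5, -2, -5, 8
Bring down -3.
  -3 * 1 = -3; -3 + 6 = 3
  3 * 1 = 3; 3 - 5 = -2
  -2 * 1 = -2; -2 - 2 = -4
  -4 * 1 = -4; -4 - 5 = -9
  -9 * 1 = -9; -9 + 8 = -1
Quotient: -3n^4 + 3n^3 - 2n^2 - 4n - 9, Remainder: -1


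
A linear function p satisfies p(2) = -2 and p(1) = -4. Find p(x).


p(x) = mx + b. Using p(2)=-2, p(1)=-4:
m = (-2 + 4)/(2 - 1) = 2/1 = 2
b = -2 - m*(2) = -2 - 4 = -6
p(x) = 2x - 6


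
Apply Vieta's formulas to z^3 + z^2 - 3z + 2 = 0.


Monic cubic z^3+bz^2+cz+d=0: sum=-b, pairwise sum=c, product=-d.
b=1, c=-3, d=2
r1+r2+r3 = -1
r1r2+r1r3+r2r3 = -3
r1r2r3 = -2


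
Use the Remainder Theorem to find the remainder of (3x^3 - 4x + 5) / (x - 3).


By the Remainder Theorem, the remainder equals p(3):
  3*(3)^3 = 81
  0*(3)^2 = 0
  -4*(3)^1 = -12
  constant: 5
Sum: 81 + 0 - 12 + 5 = 74


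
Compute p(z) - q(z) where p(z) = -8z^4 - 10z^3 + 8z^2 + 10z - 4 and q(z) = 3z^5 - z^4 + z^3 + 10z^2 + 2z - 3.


Distribute the minus sign:
  (-8z^4 - 10z^3 + 8z^2 + 10z - 4)
- (3z^5 - z^4 + z^3 + 10z^2 + 2z - 3)
Negate second polynomial: -3z^5 + z^4 - z^3 - 10z^2 - 2z + 3
Add: -3z^5 - 7z^4 - 11z^3 - 2z^2 + 8z - 1


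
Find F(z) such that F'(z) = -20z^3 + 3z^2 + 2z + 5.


Reverse power rule on each term:
  ∫ -20z^3 dz = -5z^4
  ∫ 3z^2 dz = z^3
  ∫ 2z dz = z^2
  ∫ 5 dz = 5z
F(z) = -5z^4 + z^3 + z^2 + 5z + C


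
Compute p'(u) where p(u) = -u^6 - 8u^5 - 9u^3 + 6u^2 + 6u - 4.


Apply the power rule term by term:
  d/du(-u^6) = -6u^5
  d/du(-8u^5) = -40u^4
  d/du(-9u^3) = -27u^2
  d/du(6u^2) = 12u
  d/du(6u) = 6
  d/du(-4) = 0
p'(u) = -6u^5 - 40u^4 - 27u^2 + 12u + 6


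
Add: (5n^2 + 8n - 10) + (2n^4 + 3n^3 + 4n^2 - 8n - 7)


Align terms by degree and add:
  5n^2 + 8n - 10
+ 2n^4 + 3n^3 + 4n^2 - 8n - 7
= 2n^4 + 3n^3 + 9n^2 - 17


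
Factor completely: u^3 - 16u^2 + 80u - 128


Try integer roots (divisors of -128). u=4: p(4)=0.
Divide out (u - 4): quotient is u^2 - 12u + 32.
Factor the quadratic: (u - 4)(u - 8)
Result: (u - 4)(u - 4)(u - 8)


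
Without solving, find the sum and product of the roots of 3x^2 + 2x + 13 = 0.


For ax^2+bx+c=0: sum = -b/a, product = c/a.
a=3, b=2, c=13
Sum = -(2)/3 = -2/3
Product = (13)/3 = 13/3


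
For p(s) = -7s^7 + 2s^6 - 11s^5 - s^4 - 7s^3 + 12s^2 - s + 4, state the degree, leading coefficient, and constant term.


Highest power of s is 7, with coefficient -7. Constant term is 4.
Degree = 7, leading coefficient = -7, constant term = 4


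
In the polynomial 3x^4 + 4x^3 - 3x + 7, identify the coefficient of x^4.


Read off the coefficient of x^4: 3


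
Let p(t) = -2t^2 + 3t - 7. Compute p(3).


Using direct substitution:
  -2 * (3)^2 = -18
  3 * (3)^1 = 9
  constant: -7
Sum = -18 + 9 - 7 = -16


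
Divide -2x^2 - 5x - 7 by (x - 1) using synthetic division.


Synthetic division with c = 1. Coefficients: -2, -5, -7
Bring down -2.
  -2 * 1 = -2; -2 - 5 = -7
  -7 * 1 = -7; -7 - 7 = -14
Quotient: -2x - 7, Remainder: -14


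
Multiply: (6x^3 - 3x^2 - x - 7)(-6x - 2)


Distribute each term of the first polynomial:
  (6x^3)(-6x - 2) = -36x^4 - 12x^3
  (-3x^2)(-6x - 2) = 18x^3 + 6x^2
  (-x)(-6x - 2) = 6x^2 + 2x
  (-7)(-6x - 2) = 42x + 14
Sum: -36x^4 + 6x^3 + 12x^2 + 44x + 14


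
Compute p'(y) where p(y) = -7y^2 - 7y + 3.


Apply the power rule term by term:
  d/dy(-7y^2) = -14y
  d/dy(-7y) = -7
  d/dy(3) = 0
p'(y) = -14y - 7


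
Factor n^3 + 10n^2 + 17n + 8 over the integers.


Try integer roots (divisors of 8). n=-1: p(-1)=0.
Divide out (n + 1): quotient is n^2 + 9n + 8.
Factor the quadratic: (n + 1)(n + 8)
Result: (n + 1)(n + 1)(n + 8)


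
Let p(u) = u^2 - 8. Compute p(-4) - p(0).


p(-4) = 8
p(0) = -8
p(-4) - p(0) = 8 + 8 = 16


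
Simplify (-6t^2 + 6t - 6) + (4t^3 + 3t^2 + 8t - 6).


Align terms by degree and add:
  -6t^2 + 6t - 6
+ 4t^3 + 3t^2 + 8t - 6
= 4t^3 - 3t^2 + 14t - 12


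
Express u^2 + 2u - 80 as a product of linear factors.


Roots satisfy r1 + r2 = -b/a = -2 and r1*r2 = c/a = -80.
So r1 = -10, r2 = 8.
u^2 + 2u - 80 = (u - r1)(u - r2) = (u + 10)(u - 8)


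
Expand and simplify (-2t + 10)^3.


Expand (-2t + 10)^3 by repeated multiplication:
  (-2t + 10)^2 = 4t^2 - 40t + 100
= -8t^3 + 120t^2 - 600t + 1000


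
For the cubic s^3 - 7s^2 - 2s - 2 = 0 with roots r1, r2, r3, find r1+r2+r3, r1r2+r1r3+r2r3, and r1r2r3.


Monic cubic s^3+bs^2+cs+d=0: sum=-b, pairwise sum=c, product=-d.
b=-7, c=-2, d=-2
r1+r2+r3 = 7
r1r2+r1r3+r2r3 = -2
r1r2r3 = 2


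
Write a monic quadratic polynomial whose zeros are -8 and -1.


p(u) = (u + 8)(u + 1)
Expand: u^2 + 9u + 8


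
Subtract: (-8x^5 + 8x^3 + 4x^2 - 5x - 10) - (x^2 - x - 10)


Distribute the minus sign:
  (-8x^5 + 8x^3 + 4x^2 - 5x - 10)
- (x^2 - x - 10)
Negate second polynomial: -x^2 + x + 10
Add: -8x^5 + 8x^3 + 3x^2 - 4x


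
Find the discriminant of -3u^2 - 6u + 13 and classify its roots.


D = b^2 - 4ac = (-6)^2 - 4(-3)(13) = 36 + 156 = 192
Since D > 0: two distinct irrational roots


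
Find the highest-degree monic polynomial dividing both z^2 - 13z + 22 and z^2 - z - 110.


Factor each:
  z^2 - 13z + 22 = (z - 11)(z - 2)
  z^2 - z - 110 = (z - 11)(z + 10)
Common monic factor: z - 11


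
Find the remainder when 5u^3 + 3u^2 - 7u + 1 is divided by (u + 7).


By the Remainder Theorem, the remainder equals p(-7):
  5*(-7)^3 = -1715
  3*(-7)^2 = 147
  -7*(-7)^1 = 49
  constant: 1
Sum: -1715 + 147 + 49 + 1 = -1518


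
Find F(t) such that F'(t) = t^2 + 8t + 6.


Reverse power rule on each term:
  ∫ t^2 dt = (1/3)t^3
  ∫ 8t dt = 4t^2
  ∫ 6 dt = 6t
F(t) = (1/3)t^3 + 4t^2 + 6t + C


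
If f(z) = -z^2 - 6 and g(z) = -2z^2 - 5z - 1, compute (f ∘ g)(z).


Substitute g(z) into f:
f(g(z)) = -1*(-2z^2 - 5z - 1)^2 + (-6)
(-2z^2 - 5z - 1)^2 = 4z^4 + 20z^3 + 29z^2 + 10z + 1
Expand and combine: -4z^4 - 20z^3 - 29z^2 - 10z - 7


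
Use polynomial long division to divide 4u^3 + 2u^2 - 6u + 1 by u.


(4u^3 + 2u^2 - 6u + 1) / (u)
Step 1: 4u^2 * (u) = 4u^3; subtract.
Step 2: 2u * (u) = 2u^2; subtract.
Step 3: -6 * (u) = -6u; subtract.
Quotient: 4u^2 + 2u - 6, Remainder: 1


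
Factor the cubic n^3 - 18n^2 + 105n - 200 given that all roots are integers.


Try integer roots (divisors of -200). n=5: p(5)=0.
Divide out (n - 5): quotient is n^2 - 13n + 40.
Factor the quadratic: (n - 5)(n - 8)
Result: (n - 5)(n - 5)(n - 8)


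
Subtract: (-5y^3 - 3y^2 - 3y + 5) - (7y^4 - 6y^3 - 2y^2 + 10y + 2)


Distribute the minus sign:
  (-5y^3 - 3y^2 - 3y + 5)
- (7y^4 - 6y^3 - 2y^2 + 10y + 2)
Negate second polynomial: -7y^4 + 6y^3 + 2y^2 - 10y - 2
Add: -7y^4 + y^3 - y^2 - 13y + 3


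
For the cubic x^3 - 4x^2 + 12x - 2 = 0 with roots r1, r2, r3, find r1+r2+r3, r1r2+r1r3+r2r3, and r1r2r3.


Monic cubic x^3+bx^2+cx+d=0: sum=-b, pairwise sum=c, product=-d.
b=-4, c=12, d=-2
r1+r2+r3 = 4
r1r2+r1r3+r2r3 = 12
r1r2r3 = 2


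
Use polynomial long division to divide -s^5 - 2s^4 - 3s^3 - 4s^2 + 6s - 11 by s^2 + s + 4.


(-s^5 - 2s^4 - 3s^3 - 4s^2 + 6s - 11) / (s^2 + s + 4)
Step 1: -s^3 * (s^2 + s + 4) = -s^5 - s^4 - 4s^3; subtract.
Step 2: -s^2 * (s^2 + s + 4) = -s^4 - s^3 - 4s^2; subtract.
Step 3: 2s * (s^2 + s + 4) = 2s^3 + 2s^2 + 8s; subtract.
Step 4: -2 * (s^2 + s + 4) = -2s^2 - 2s - 8; subtract.
Quotient: -s^3 - s^2 + 2s - 2, Remainder: -3


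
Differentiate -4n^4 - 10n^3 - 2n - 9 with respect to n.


Apply the power rule term by term:
  d/dn(-4n^4) = -16n^3
  d/dn(-10n^3) = -30n^2
  d/dn(-2n) = -2
  d/dn(-9) = 0
p'(n) = -16n^3 - 30n^2 - 2


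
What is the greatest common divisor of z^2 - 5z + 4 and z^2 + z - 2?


Factor each:
  z^2 - 5z + 4 = (z - 1)(z - 4)
  z^2 + z - 2 = (z - 1)(z + 2)
Common monic factor: z - 1


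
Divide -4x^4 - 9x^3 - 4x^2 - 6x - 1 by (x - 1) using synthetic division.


Synthetic division with c = 1. Coefficients: -4, -9, -4, -6, -1
Bring down -4.
  -4 * 1 = -4; -4 - 9 = -13
  -13 * 1 = -13; -13 - 4 = -17
  -17 * 1 = -17; -17 - 6 = -23
  -23 * 1 = -23; -23 - 1 = -24
Quotient: -4x^3 - 13x^2 - 17x - 23, Remainder: -24


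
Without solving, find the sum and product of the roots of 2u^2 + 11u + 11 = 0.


For au^2+bu+c=0: sum = -b/a, product = c/a.
a=2, b=11, c=11
Sum = -(11)/2 = -11/2
Product = (11)/2 = 11/2


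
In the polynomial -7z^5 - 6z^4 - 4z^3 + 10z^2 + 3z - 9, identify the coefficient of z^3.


Read off the coefficient of z^3: -4


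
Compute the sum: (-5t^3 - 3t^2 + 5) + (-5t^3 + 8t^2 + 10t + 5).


Align terms by degree and add:
  -5t^3 - 3t^2 + 5
  -5t^3 + 8t^2 + 10t + 5
= -10t^3 + 5t^2 + 10t + 10


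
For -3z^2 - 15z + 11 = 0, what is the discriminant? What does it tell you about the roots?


D = b^2 - 4ac = (-15)^2 - 4(-3)(11) = 225 + 132 = 357
Since D > 0: two distinct irrational roots


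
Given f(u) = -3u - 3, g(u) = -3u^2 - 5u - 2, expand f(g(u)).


Substitute g(u) into f:
f(g(u)) = -3*(-3u^2 - 5u - 2) + (-3)
Expand and combine: 9u^2 + 15u + 3


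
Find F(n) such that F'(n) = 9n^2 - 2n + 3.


Reverse power rule on each term:
  ∫ 9n^2 dn = 3n^3
  ∫ -2n dn = -n^2
  ∫ 3 dn = 3n
F(n) = 3n^3 - n^2 + 3n + C


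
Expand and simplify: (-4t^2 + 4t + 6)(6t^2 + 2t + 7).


Distribute each term of the first polynomial:
  (-4t^2)(6t^2 + 2t + 7) = -24t^4 - 8t^3 - 28t^2
  (4t)(6t^2 + 2t + 7) = 24t^3 + 8t^2 + 28t
  (6)(6t^2 + 2t + 7) = 36t^2 + 12t + 42
Sum: -24t^4 + 16t^3 + 16t^2 + 40t + 42


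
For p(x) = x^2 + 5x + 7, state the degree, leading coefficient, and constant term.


Highest power of x is 2, with coefficient 1. Constant term is 7.
Degree = 2, leading coefficient = 1, constant term = 7


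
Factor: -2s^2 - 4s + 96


Roots satisfy r1 + r2 = -b/a = -2 and r1*r2 = c/a = -48.
So r1 = 6, r2 = -8.
-2s^2 - 4s + 96 = -2(s - r1)(s - r2) = -2(s - 6)(s + 8)


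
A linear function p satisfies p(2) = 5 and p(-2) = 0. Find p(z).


p(z) = mz + b. Using p(2)=5, p(-2)=0:
m = (5)/(2 + 2) = 5/4 = 5/4
b = 5 - m*(2) = 5 - 5/2 = 5/2
p(z) = (5/4)z + (5/2)


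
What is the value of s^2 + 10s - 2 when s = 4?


Using direct substitution:
  1 * (4)^2 = 16
  10 * (4)^1 = 40
  constant: -2
Sum = 16 + 40 - 2 = 54


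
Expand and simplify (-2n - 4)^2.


Expand (-2n - 4)^2 by repeated multiplication:
= 4n^2 + 16n + 16


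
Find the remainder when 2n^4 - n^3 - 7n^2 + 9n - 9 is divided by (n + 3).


By the Remainder Theorem, the remainder equals p(-3):
  2*(-3)^4 = 162
  -1*(-3)^3 = 27
  -7*(-3)^2 = -63
  9*(-3)^1 = -27
  constant: -9
Sum: 162 + 27 - 63 - 27 - 9 = 90


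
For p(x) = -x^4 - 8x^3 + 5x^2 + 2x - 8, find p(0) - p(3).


p(0) = -8
p(3) = -254
p(0) - p(3) = -8 + 254 = 246


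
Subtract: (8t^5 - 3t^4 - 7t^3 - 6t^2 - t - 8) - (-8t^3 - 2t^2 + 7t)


Distribute the minus sign:
  (8t^5 - 3t^4 - 7t^3 - 6t^2 - t - 8)
- (-8t^3 - 2t^2 + 7t)
Negate second polynomial: 8t^3 + 2t^2 - 7t
Add: 8t^5 - 3t^4 + t^3 - 4t^2 - 8t - 8


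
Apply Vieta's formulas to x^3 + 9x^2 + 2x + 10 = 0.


Monic cubic x^3+bx^2+cx+d=0: sum=-b, pairwise sum=c, product=-d.
b=9, c=2, d=10
r1+r2+r3 = -9
r1r2+r1r3+r2r3 = 2
r1r2r3 = -10


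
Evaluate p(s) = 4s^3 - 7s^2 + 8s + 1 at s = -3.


Using direct substitution:
  4 * (-3)^3 = -108
  -7 * (-3)^2 = -63
  8 * (-3)^1 = -24
  constant: 1
Sum = -108 - 63 - 24 + 1 = -194


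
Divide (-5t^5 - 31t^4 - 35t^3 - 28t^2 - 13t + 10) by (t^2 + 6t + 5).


(-5t^5 - 31t^4 - 35t^3 - 28t^2 - 13t + 10) / (t^2 + 6t + 5)
Step 1: -5t^3 * (t^2 + 6t + 5) = -5t^5 - 30t^4 - 25t^3; subtract.
Step 2: -t^2 * (t^2 + 6t + 5) = -t^4 - 6t^3 - 5t^2; subtract.
Step 3: -4t * (t^2 + 6t + 5) = -4t^3 - 24t^2 - 20t; subtract.
Step 4: 1 * (t^2 + 6t + 5) = t^2 + 6t + 5; subtract.
Quotient: -5t^3 - t^2 - 4t + 1, Remainder: t + 5


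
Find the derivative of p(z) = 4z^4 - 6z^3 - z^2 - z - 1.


Apply the power rule term by term:
  d/dz(4z^4) = 16z^3
  d/dz(-6z^3) = -18z^2
  d/dz(-z^2) = -2z
  d/dz(-z) = -1
  d/dz(-1) = 0
p'(z) = 16z^3 - 18z^2 - 2z - 1


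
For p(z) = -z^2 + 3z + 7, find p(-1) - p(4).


p(-1) = 3
p(4) = 3
p(-1) - p(4) = 3 - 3 = 0


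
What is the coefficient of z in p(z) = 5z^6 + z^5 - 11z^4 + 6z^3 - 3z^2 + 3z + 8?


Read off the coefficient of z: 3


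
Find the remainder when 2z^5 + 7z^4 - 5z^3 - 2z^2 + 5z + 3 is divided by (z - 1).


By the Remainder Theorem, the remainder equals p(1):
  2*(1)^5 = 2
  7*(1)^4 = 7
  -5*(1)^3 = -5
  -2*(1)^2 = -2
  5*(1)^1 = 5
  constant: 3
Sum: 2 + 7 - 5 - 2 + 5 + 3 = 10


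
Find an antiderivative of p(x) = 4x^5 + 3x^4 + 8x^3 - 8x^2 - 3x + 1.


Reverse power rule on each term:
  ∫ 4x^5 dx = (2/3)x^6
  ∫ 3x^4 dx = (3/5)x^5
  ∫ 8x^3 dx = 2x^4
  ∫ -8x^2 dx = -(8/3)x^3
  ∫ -3x dx = -(3/2)x^2
  ∫ 1 dx = x
F(x) = (2/3)x^6 + (3/5)x^5 + 2x^4 - (8/3)x^3 - (3/2)x^2 + x + C


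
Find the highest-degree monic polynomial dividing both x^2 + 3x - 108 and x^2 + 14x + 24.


Factor each:
  x^2 + 3x - 108 = (x + 12)(x - 9)
  x^2 + 14x + 24 = (x + 12)(x + 2)
Common monic factor: x + 12


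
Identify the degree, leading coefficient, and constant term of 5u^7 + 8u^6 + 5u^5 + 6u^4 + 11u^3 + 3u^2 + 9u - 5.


Highest power of u is 7, with coefficient 5. Constant term is -5.
Degree = 7, leading coefficient = 5, constant term = -5


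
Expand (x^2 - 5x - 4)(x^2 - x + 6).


Distribute each term of the first polynomial:
  (x^2)(x^2 - x + 6) = x^4 - x^3 + 6x^2
  (-5x)(x^2 - x + 6) = -5x^3 + 5x^2 - 30x
  (-4)(x^2 - x + 6) = -4x^2 + 4x - 24
Sum: x^4 - 6x^3 + 7x^2 - 26x - 24


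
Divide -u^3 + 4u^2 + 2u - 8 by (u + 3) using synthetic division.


Synthetic division with c = -3. Coefficients: -1, 4, 2, -8
Bring down -1.
  -1 * -3 = 3; 3 + 4 = 7
  7 * -3 = -21; -21 + 2 = -19
  -19 * -3 = 57; 57 - 8 = 49
Quotient: -u^2 + 7u - 19, Remainder: 49


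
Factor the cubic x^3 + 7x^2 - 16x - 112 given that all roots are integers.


Try integer roots (divisors of -112). x=-4: p(-4)=0.
Divide out (x + 4): quotient is x^2 + 3x - 28.
Factor the quadratic: (x - 4)(x + 7)
Result: (x + 4)(x - 4)(x + 7)


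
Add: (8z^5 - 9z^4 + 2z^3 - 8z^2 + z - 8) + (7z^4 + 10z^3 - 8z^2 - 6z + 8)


Align terms by degree and add:
  8z^5 - 9z^4 + 2z^3 - 8z^2 + z - 8
+ 7z^4 + 10z^3 - 8z^2 - 6z + 8
= 8z^5 - 2z^4 + 12z^3 - 16z^2 - 5z


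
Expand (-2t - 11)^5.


Expand (-2t - 11)^5 by repeated multiplication:
  (-2t - 11)^2 = 4t^2 + 44t + 121
  (-2t - 11)^3 = -8t^3 - 132t^2 - 726t - 1331
  (-2t - 11)^4 = 16t^4 + 352t^3 + 2904t^2 + 10648t + 14641
= -32t^5 - 880t^4 - 9680t^3 - 53240t^2 - 146410t - 161051


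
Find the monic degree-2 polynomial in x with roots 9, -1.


p(x) = (x - 9)(x + 1)
Expand: x^2 - 8x - 9


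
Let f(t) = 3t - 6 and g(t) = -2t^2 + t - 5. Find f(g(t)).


Substitute g(t) into f:
f(g(t)) = 3*(-2t^2 + t - 5) + (-6)
Expand and combine: -6t^2 + 3t - 21


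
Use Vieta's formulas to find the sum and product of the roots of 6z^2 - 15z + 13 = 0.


For az^2+bz+c=0: sum = -b/a, product = c/a.
a=6, b=-15, c=13
Sum = -(-15)/6 = 5/2
Product = (13)/6 = 13/6


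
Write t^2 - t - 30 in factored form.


Roots satisfy r1 + r2 = -b/a = 1 and r1*r2 = c/a = -30.
So r1 = -5, r2 = 6.
t^2 - t - 30 = (t - r1)(t - r2) = (t + 5)(t - 6)


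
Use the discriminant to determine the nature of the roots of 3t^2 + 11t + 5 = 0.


D = b^2 - 4ac = (11)^2 - 4(3)(5) = 121 - 60 = 61
Since D > 0: two distinct irrational roots


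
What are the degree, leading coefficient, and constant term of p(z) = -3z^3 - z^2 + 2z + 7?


Highest power of z is 3, with coefficient -3. Constant term is 7.
Degree = 3, leading coefficient = -3, constant term = 7


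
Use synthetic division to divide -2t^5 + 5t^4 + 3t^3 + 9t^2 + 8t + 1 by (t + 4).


Synthetic division with c = -4. Coefficients: -2, 5, 3, 9, 8, 1
Bring down -2.
  -2 * -4 = 8; 8 + 5 = 13
  13 * -4 = -52; -52 + 3 = -49
  -49 * -4 = 196; 196 + 9 = 205
  205 * -4 = -820; -820 + 8 = -812
  -812 * -4 = 3248; 3248 + 1 = 3249
Quotient: -2t^4 + 13t^3 - 49t^2 + 205t - 812, Remainder: 3249


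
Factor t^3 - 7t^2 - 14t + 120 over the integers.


Try integer roots (divisors of 120). t=5: p(5)=0.
Divide out (t - 5): quotient is t^2 - 2t - 24.
Factor the quadratic: (t - 6)(t + 4)
Result: (t - 5)(t - 6)(t + 4)


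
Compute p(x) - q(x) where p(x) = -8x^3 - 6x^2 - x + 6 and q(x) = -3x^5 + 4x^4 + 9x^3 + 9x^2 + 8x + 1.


Distribute the minus sign:
  (-8x^3 - 6x^2 - x + 6)
- (-3x^5 + 4x^4 + 9x^3 + 9x^2 + 8x + 1)
Negate second polynomial: 3x^5 - 4x^4 - 9x^3 - 9x^2 - 8x - 1
Add: 3x^5 - 4x^4 - 17x^3 - 15x^2 - 9x + 5


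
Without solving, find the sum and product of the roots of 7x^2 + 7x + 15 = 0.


For ax^2+bx+c=0: sum = -b/a, product = c/a.
a=7, b=7, c=15
Sum = -(7)/7 = -1
Product = (15)/7 = 15/7


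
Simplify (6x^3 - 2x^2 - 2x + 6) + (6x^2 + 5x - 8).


Align terms by degree and add:
  6x^3 - 2x^2 - 2x + 6
+ 6x^2 + 5x - 8
= 6x^3 + 4x^2 + 3x - 2


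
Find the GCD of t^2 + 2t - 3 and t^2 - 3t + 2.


Factor each:
  t^2 + 2t - 3 = (t - 1)(t + 3)
  t^2 - 3t + 2 = (t - 1)(t - 2)
Common monic factor: t - 1


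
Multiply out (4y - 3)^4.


Expand (4y - 3)^4 by repeated multiplication:
  (4y - 3)^2 = 16y^2 - 24y + 9
  (4y - 3)^3 = 64y^3 - 144y^2 + 108y - 27
= 256y^4 - 768y^3 + 864y^2 - 432y + 81


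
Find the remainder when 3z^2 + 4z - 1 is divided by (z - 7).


By the Remainder Theorem, the remainder equals p(7):
  3*(7)^2 = 147
  4*(7)^1 = 28
  constant: -1
Sum: 147 + 28 - 1 = 174


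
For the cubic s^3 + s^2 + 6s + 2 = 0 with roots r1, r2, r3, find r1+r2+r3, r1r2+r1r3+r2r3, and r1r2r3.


Monic cubic s^3+bs^2+cs+d=0: sum=-b, pairwise sum=c, product=-d.
b=1, c=6, d=2
r1+r2+r3 = -1
r1r2+r1r3+r2r3 = 6
r1r2r3 = -2


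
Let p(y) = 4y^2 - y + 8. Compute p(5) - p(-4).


p(5) = 103
p(-4) = 76
p(5) - p(-4) = 103 - 76 = 27


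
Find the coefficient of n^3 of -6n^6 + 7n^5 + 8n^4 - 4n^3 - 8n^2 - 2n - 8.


Read off the coefficient of n^3: -4


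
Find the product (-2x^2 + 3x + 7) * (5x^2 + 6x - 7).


Distribute each term of the first polynomial:
  (-2x^2)(5x^2 + 6x - 7) = -10x^4 - 12x^3 + 14x^2
  (3x)(5x^2 + 6x - 7) = 15x^3 + 18x^2 - 21x
  (7)(5x^2 + 6x - 7) = 35x^2 + 42x - 49
Sum: -10x^4 + 3x^3 + 67x^2 + 21x - 49


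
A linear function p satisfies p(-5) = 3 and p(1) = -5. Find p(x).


p(x) = mx + b. Using p(-5)=3, p(1)=-5:
m = (3 + 5)/(-5 - 1) = 8/-6 = -4/3
b = 3 - m*(-5) = 3 - 20/3 = -11/3
p(x) = -(4/3)x - (11/3)


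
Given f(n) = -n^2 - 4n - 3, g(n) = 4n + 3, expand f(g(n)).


Substitute g(n) into f:
f(g(n)) = -1*(4n + 3)^2 + (-4)*(4n + 3) + (-3)
(4n + 3)^2 = 16n^2 + 24n + 9
Expand and combine: -16n^2 - 40n - 24


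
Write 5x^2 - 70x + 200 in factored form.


Roots satisfy r1 + r2 = -b/a = 14 and r1*r2 = c/a = 40.
So r1 = 10, r2 = 4.
5x^2 - 70x + 200 = 5(x - r1)(x - r2) = 5(x - 10)(x - 4)


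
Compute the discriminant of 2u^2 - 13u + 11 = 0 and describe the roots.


D = b^2 - 4ac = (-13)^2 - 4(2)(11) = 169 - 88 = 81
Since D > 0: two distinct rational roots


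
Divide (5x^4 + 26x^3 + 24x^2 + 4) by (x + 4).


(5x^4 + 26x^3 + 24x^2 + 4) / (x + 4)
Step 1: 5x^3 * (x + 4) = 5x^4 + 20x^3; subtract.
Step 2: 6x^2 * (x + 4) = 6x^3 + 24x^2; subtract.
Step 3: 0 * (x + 4) = 0; subtract.
Step 4: 0 * (x + 4) = 0; subtract.
Quotient: 5x^3 + 6x^2, Remainder: 4


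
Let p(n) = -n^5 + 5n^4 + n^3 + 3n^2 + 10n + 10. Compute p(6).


Using direct substitution:
  -1 * (6)^5 = -7776
  5 * (6)^4 = 6480
  1 * (6)^3 = 216
  3 * (6)^2 = 108
  10 * (6)^1 = 60
  constant: 10
Sum = -7776 + 6480 + 216 + 108 + 60 + 10 = -902


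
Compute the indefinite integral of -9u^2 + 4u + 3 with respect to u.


Reverse power rule on each term:
  ∫ -9u^2 du = -3u^3
  ∫ 4u du = 2u^2
  ∫ 3 du = 3u
F(u) = -3u^3 + 2u^2 + 3u + C


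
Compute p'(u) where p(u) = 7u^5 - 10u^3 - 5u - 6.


Apply the power rule term by term:
  d/du(7u^5) = 35u^4
  d/du(-10u^3) = -30u^2
  d/du(-5u) = -5
  d/du(-6) = 0
p'(u) = 35u^4 - 30u^2 - 5


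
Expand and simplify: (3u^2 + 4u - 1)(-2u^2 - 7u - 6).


Distribute each term of the first polynomial:
  (3u^2)(-2u^2 - 7u - 6) = -6u^4 - 21u^3 - 18u^2
  (4u)(-2u^2 - 7u - 6) = -8u^3 - 28u^2 - 24u
  (-1)(-2u^2 - 7u - 6) = 2u^2 + 7u + 6
Sum: -6u^4 - 29u^3 - 44u^2 - 17u + 6


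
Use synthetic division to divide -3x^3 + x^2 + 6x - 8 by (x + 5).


Synthetic division with c = -5. Coefficients: -3, 1, 6, -8
Bring down -3.
  -3 * -5 = 15; 15 + 1 = 16
  16 * -5 = -80; -80 + 6 = -74
  -74 * -5 = 370; 370 - 8 = 362
Quotient: -3x^2 + 16x - 74, Remainder: 362


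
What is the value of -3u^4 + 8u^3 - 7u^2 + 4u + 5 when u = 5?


Using direct substitution:
  -3 * (5)^4 = -1875
  8 * (5)^3 = 1000
  -7 * (5)^2 = -175
  4 * (5)^1 = 20
  constant: 5
Sum = -1875 + 1000 - 175 + 20 + 5 = -1025


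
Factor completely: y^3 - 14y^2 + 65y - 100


Try integer roots (divisors of -100). y=4: p(4)=0.
Divide out (y - 4): quotient is y^2 - 10y + 25.
Factor the quadratic: (y - 5)(y - 5)
Result: (y - 4)(y - 5)(y - 5)


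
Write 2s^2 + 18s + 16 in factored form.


Roots satisfy r1 + r2 = -b/a = -9 and r1*r2 = c/a = 8.
So r1 = -1, r2 = -8.
2s^2 + 18s + 16 = 2(s - r1)(s - r2) = 2(s + 1)(s + 8)


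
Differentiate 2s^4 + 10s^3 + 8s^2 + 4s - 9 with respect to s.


Apply the power rule term by term:
  d/ds(2s^4) = 8s^3
  d/ds(10s^3) = 30s^2
  d/ds(8s^2) = 16s
  d/ds(4s) = 4
  d/ds(-9) = 0
p'(s) = 8s^3 + 30s^2 + 16s + 4


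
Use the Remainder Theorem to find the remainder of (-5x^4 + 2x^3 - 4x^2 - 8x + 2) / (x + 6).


By the Remainder Theorem, the remainder equals p(-6):
  -5*(-6)^4 = -6480
  2*(-6)^3 = -432
  -4*(-6)^2 = -144
  -8*(-6)^1 = 48
  constant: 2
Sum: -6480 - 432 - 144 + 48 + 2 = -7006


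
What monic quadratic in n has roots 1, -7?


p(n) = (n - 1)(n + 7)
Expand: n^2 + 6n - 7


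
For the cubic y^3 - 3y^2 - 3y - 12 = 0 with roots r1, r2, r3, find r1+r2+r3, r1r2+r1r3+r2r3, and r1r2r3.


Monic cubic y^3+by^2+cy+d=0: sum=-b, pairwise sum=c, product=-d.
b=-3, c=-3, d=-12
r1+r2+r3 = 3
r1r2+r1r3+r2r3 = -3
r1r2r3 = 12


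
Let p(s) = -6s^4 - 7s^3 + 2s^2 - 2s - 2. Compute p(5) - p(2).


p(5) = -4587
p(2) = -150
p(5) - p(2) = -4587 + 150 = -4437


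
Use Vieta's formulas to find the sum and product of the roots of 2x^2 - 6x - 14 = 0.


For ax^2+bx+c=0: sum = -b/a, product = c/a.
a=2, b=-6, c=-14
Sum = -(-6)/2 = 3
Product = (-14)/2 = -7


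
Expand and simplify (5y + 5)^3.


Expand (5y + 5)^3 by repeated multiplication:
  (5y + 5)^2 = 25y^2 + 50y + 25
= 125y^3 + 375y^2 + 375y + 125


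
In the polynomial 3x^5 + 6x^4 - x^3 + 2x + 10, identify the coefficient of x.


Read off the coefficient of x: 2


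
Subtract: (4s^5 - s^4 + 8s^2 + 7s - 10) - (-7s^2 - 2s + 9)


Distribute the minus sign:
  (4s^5 - s^4 + 8s^2 + 7s - 10)
- (-7s^2 - 2s + 9)
Negate second polynomial: 7s^2 + 2s - 9
Add: 4s^5 - s^4 + 15s^2 + 9s - 19


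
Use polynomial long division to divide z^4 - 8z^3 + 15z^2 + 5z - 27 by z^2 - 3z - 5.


(z^4 - 8z^3 + 15z^2 + 5z - 27) / (z^2 - 3z - 5)
Step 1: z^2 * (z^2 - 3z - 5) = z^4 - 3z^3 - 5z^2; subtract.
Step 2: -5z * (z^2 - 3z - 5) = -5z^3 + 15z^2 + 25z; subtract.
Step 3: 5 * (z^2 - 3z - 5) = 5z^2 - 15z - 25; subtract.
Quotient: z^2 - 5z + 5, Remainder: -5z - 2
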